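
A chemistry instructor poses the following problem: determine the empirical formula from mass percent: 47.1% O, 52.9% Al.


Assume 100 g sample. Moles of each element:
  O: 47.1/16.0 = 2.944 mol
  Al: 52.9/26.98 = 1.961 mol
Divide by smallest (1.961):
  O: 2.944/1.961 = 1.5
  Al: 1.961/1.961 = 1.0
Multiply all ratios by 2 to obtain whole numbers.
Empirical formula: Al2O3

Al2O3


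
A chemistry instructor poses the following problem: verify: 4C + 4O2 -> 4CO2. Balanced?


Equation: 4C + 4O2 -> 4CO2
Check atoms: C: 4=4, O: 8=8
Balanced

Yes, balanced


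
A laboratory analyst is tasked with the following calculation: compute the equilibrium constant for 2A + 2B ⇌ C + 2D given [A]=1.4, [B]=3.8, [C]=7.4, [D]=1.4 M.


Kc = [C][D]^2/([A]^2[B]^2)
= (7.4^1 × 1.4^2)/(1.4^2 × 3.8^2)
= 14.504/28.3024
= 0.5125

0.5125


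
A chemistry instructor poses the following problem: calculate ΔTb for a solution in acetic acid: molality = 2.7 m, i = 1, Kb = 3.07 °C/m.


ΔTb = Kb × m × i
= 3.07 × 2.7 × 1
= 8.289 °C

8.289 °C


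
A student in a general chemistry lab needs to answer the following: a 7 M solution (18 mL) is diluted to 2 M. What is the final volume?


C1V1 = C2V2
7 × 18 = 2 × V2
V2 = 126/2 = 63.0 mL

63.0 mL


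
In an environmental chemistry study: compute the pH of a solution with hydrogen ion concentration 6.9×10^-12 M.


pH = -log10([H+]) = -log10(6.9×10^-12)
= 12 - log10(6.9)
= 12 - 0.84
= 11.16

11.16


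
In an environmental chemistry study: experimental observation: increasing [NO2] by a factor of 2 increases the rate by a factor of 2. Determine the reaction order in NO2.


rate ∝ [NO2]^n
2^n = 2 → n = 1
Order in NO2: 1

1


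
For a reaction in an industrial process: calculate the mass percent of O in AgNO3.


M(AgNO3) = 1×107.87 + 1×14.01 + 3×16.0 = 169.88 g/mol
Mass of O = 3 × 16.0 = 48.00 g/mol
% O = 48.00/169.88 × 100 = 28.26%

28.26%


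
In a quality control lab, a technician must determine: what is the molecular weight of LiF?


M(LiF) = 1×6.94 + 1×19.0
= 6.94 + 19.0
= 25.94 g/mol

25.94 g/mol


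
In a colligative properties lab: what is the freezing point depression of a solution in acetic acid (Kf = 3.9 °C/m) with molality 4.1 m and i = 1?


ΔTf = Kf × m × i
= 3.9 × 4.1 × 1
= 15.99 °C

15.99 °C


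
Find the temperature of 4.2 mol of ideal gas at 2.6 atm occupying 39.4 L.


PV = nRT  (R = 0.08206 L·atm/(mol·K))
T = PV/(nR) = 2.6×39.4/(4.2×0.08206)
= 102.44/0.344652
= 297.23 K

297.23 K


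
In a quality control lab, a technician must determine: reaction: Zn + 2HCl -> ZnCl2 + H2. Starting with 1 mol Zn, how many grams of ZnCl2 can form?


Mole ratio ZnCl2:Zn = 1:1
n(ZnCl2) = 1 × 1/1 = 1.000 mol
mass = 1.000 × 136.28 = 136.28 g

136.28 g


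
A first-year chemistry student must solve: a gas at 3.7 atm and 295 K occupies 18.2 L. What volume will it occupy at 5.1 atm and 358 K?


P1V1/T1 = P2V2/T2
V2 = P1V1T2/(T1P2)
= 3.7×18.2×358/(295×5.1)
= 16.024 L

16.024 L


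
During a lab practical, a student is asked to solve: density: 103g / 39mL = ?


ρ = mass/volume
= 103/39
= 2.641 g/mL

2.641 g/mL


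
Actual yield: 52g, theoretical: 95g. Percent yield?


% yield = actual/theoretical × 100
= 52/95 × 100
= 54.74%

54.74%


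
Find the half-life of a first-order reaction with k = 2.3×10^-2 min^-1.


t½ = ln2/k = 0.693147/(2.3×10^-2 min^-1)
= 30.14 min

30.14 min


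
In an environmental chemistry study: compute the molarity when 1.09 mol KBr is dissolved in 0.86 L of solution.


M = n/V = 1.09/0.86 = 1.267 mol/L

1.267 M


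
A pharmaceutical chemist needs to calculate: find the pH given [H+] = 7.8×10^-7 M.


pH = -log10([H+]) = -log10(7.8×10^-7)
= 7 - log10(7.8)
= 7 - 0.89
= 6.11

6.11


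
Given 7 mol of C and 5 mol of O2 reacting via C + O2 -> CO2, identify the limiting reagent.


Mole ratio available / coefficient:
  C: 7/1 = 7.000
  O2: 5/1 = 5.000
Smaller ratio is limiting.

O2


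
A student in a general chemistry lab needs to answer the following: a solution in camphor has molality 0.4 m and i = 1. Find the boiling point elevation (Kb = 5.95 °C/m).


ΔTb = Kb × m × i
= 5.95 × 0.4 × 1
= 2.38 °C

2.38 °C


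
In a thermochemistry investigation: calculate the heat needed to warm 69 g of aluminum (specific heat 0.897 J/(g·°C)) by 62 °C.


q = mcΔT = 69 × 0.897 × 62
= 3837.37 J

3837.37 J


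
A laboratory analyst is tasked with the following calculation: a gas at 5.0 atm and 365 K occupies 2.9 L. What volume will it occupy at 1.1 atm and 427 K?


P1V1/T1 = P2V2/T2
V2 = P1V1T2/(T1P2)
= 5.0×2.9×427/(365×1.1)
= 15.421 L

15.421 L


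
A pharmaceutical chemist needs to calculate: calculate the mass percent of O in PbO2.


M(PbO2) = 1×207.2 + 2×16.0 = 239.20 g/mol
Mass of O = 2 × 16.0 = 32.00 g/mol
% O = 32.00/239.20 × 100 = 13.38%

13.38%


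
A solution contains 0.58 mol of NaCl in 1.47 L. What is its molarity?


M = n/V = 0.58/1.47 = 0.395 mol/L

0.395 M


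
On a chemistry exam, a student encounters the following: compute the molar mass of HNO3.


M(HNO3) = 1×1.008 + 1×14.01 + 3×16.0
= 1.01 + 14.01 + 48.0
= 63.02 g/mol

63.02 g/mol


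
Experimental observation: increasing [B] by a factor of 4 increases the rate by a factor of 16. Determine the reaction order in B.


rate ∝ [B]^n
4^n = 16 → n = 2
Order in B: 2

2


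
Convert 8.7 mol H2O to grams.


M(H2O) = 18.02 g/mol
mass = n × M = 8.7 × 18.02 = 156.77 g

156.77 g


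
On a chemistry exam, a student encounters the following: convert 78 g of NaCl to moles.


M(NaCl) = 58.44 g/mol
n = mass/M = 78/58.44 = 1.3347 mol

1.3347 mol


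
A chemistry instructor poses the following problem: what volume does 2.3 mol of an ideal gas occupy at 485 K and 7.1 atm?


PV = nRT  (R = 0.08206 L·atm/(mol·K))
V = nRT/P = 2.3×0.08206×485/7.1
= 12.893 L

12.893 L


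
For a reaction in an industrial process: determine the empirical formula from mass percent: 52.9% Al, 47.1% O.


Assume 100 g sample. Moles of each element:
  Al: 52.9/26.98 = 1.961 mol
  O: 47.1/16.0 = 2.944 mol
Divide by smallest (1.961):
  Al: 1.961/1.961 = 1.0
  O: 2.944/1.961 = 1.5
Multiply all ratios by 2 to obtain whole numbers.
Empirical formula: Al2O3

Al2O3


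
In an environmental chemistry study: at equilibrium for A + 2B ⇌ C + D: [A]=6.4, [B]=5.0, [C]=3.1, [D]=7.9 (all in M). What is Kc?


Kc = [C][D]/([A][B]^2)
= (3.1^1 × 7.9^1)/(6.4^1 × 5.0^2)
= 24.49/160
= 0.1531

0.1531


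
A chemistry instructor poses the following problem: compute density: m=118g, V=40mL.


ρ = mass/volume
= 118/40
= 2.95 g/mL

2.95 g/mL


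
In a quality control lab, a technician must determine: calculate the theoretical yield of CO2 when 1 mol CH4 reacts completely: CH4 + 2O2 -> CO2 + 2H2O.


Mole ratio CO2:CH4 = 1:1
n(CO2) = 1 × 1/1 = 1.000 mol
mass = 1.000 × 44.01 = 44.01 g

44.01 g


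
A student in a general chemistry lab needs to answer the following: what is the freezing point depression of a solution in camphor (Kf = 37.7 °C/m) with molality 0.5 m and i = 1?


ΔTf = Kf × m × i
= 37.7 × 0.5 × 1
= 18.85 °C

18.85 °C


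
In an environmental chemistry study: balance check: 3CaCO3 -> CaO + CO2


Equation: 3CaCO3 -> CaO + CO2
Check atoms: C: 3≠1, Ca: 3≠1, O: 9≠3
Not balanced

No, not balanced


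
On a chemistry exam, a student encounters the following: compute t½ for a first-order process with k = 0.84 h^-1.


t½ = ln2/k = 0.693147/(0.84 h^-1)
= 0.8252 h

0.8252 h


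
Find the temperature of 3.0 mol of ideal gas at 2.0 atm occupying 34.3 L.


PV = nRT  (R = 0.08206 L·atm/(mol·K))
T = PV/(nR) = 2.0×34.3/(3.0×0.08206)
= 68.60/0.246180
= 278.66 K

278.66 K


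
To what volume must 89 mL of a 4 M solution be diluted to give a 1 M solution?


C1V1 = C2V2
4 × 89 = 1 × V2
V2 = 356/1 = 356.0 mL

356.0 mL


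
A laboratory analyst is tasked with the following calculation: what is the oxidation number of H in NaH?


H with a metal (hydride): -1
Oxidation number: -1

-1


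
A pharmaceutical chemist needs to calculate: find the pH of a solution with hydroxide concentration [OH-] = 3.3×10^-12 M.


pOH = -log10([OH-]) = -log10(3.3×10^-12)
= 12 - log10(3.3) = 11.48
pH = 14 - pOH = 14 - 11.48 = 2.52

2.52


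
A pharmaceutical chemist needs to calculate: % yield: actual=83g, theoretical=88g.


% yield = actual/theoretical × 100
= 83/88 × 100
= 94.32%

94.32%


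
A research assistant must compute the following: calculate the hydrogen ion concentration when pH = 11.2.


[H+] = 10^(-pH) = 10^(-11.2)
= 6.31×10^-12 M

6.31×10^-12 M


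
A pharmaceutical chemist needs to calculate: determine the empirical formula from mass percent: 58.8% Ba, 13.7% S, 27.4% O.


Assume 100 g sample. Moles of each element:
  Ba: 58.8/137.33 = 0.428 mol
  S: 13.7/32.07 = 0.427 mol
  O: 27.4/16.0 = 1.712 mol
Divide by smallest (0.427):
  Ba: 0.428/0.427 = 1.0
  S: 0.427/0.427 = 1.0
  O: 1.712/0.427 = 4.01
Empirical formula: BaSO4

BaSO4


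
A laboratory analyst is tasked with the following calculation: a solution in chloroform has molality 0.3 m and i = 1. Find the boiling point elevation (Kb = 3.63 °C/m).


ΔTb = Kb × m × i
= 3.63 × 0.3 × 1
= 1.089 °C

1.089 °C


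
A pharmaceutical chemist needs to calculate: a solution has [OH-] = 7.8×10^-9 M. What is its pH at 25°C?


pOH = -log10([OH-]) = -log10(7.8×10^-9)
= 9 - log10(7.8) = 8.11
pH = 14 - pOH = 14 - 8.11 = 5.89

5.89


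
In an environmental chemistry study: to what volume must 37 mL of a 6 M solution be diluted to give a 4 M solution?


C1V1 = C2V2
6 × 37 = 4 × V2
V2 = 222/4 = 55.5 mL

55.5 mL


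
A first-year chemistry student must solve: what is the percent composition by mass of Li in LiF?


M(LiF) = 1×6.94 + 1×19.0 = 25.94 g/mol
Mass of Li = 1 × 6.94 = 6.94 g/mol
% Li = 6.94/25.94 × 100 = 26.75%

26.75%


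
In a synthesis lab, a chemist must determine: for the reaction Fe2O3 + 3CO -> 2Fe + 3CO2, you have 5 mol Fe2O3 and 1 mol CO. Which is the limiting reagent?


Mole ratio available / coefficient:
  Fe2O3: 5/1 = 5.000
  CO: 1/3 = 0.333
Smaller ratio is limiting.

CO


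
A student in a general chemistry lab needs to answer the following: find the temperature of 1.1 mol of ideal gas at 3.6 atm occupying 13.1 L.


PV = nRT  (R = 0.08206 L·atm/(mol·K))
T = PV/(nR) = 3.6×13.1/(1.1×0.08206)
= 47.16/0.090266
= 522.46 K

522.46 K


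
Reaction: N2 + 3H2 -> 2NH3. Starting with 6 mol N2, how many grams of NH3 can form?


Mole ratio NH3:N2 = 2:1
n(NH3) = 6 × 2/1 = 12.000 mol
mass = 12.000 × 17.03 = 204.36 g

204.36 g


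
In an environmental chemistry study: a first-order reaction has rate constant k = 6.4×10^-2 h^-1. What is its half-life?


t½ = ln2/k = 0.693147/(6.4×10^-2 h^-1)
= 10.83 h

10.83 h


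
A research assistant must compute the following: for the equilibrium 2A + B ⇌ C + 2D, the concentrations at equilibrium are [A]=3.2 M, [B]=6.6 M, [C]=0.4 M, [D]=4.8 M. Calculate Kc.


Kc = [C][D]^2/([A]^2[B])
= (0.4^1 × 4.8^2)/(3.2^2 × 6.6^1)
= 9.216/67.584
= 0.1364

0.1364


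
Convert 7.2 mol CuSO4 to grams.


M(CuSO4) = 159.62 g/mol
mass = n × M = 7.2 × 159.62 = 1149.26 g

1149.26 g


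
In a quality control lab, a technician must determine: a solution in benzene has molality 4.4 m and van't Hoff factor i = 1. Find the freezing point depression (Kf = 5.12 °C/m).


ΔTf = Kf × m × i
= 5.12 × 4.4 × 1
= 22.528 °C

22.528 °C


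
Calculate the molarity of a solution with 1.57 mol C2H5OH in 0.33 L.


M = n/V = 1.57/0.33 = 4.758 mol/L

4.758 M


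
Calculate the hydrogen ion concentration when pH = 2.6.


[H+] = 10^(-pH) = 10^(-2.6)
= 2.51×10^-3 M

2.51×10^-3 M


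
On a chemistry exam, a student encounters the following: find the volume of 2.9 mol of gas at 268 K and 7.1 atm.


PV = nRT  (R = 0.08206 L·atm/(mol·K))
V = nRT/P = 2.9×0.08206×268/7.1
= 8.983 L

8.983 L


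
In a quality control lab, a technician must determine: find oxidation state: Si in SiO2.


x + 2(-2) = 0, so x = +4
Oxidation number: +4

+4


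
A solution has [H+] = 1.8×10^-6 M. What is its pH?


pH = -log10([H+]) = -log10(1.8×10^-6)
= 6 - log10(1.8)
= 6 - 0.26
= 5.74

5.74


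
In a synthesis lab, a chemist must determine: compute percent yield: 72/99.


% yield = actual/theoretical × 100
= 72/99 × 100
= 72.73%

72.73%


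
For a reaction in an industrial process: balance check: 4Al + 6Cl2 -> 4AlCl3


Equation: 4Al + 6Cl2 -> 4AlCl3
Check atoms: Al: 4=4, Cl: 12=12
Balanced

Yes, balanced


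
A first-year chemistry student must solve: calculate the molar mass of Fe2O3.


M(Fe2O3) = 2×55.85 + 3×16.0
= 111.7 + 48.0
= 159.7 g/mol

159.7 g/mol


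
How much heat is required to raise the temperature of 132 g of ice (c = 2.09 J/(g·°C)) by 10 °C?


q = mcΔT = 132 × 2.09 × 10
= 2758.80 J

2758.80 J


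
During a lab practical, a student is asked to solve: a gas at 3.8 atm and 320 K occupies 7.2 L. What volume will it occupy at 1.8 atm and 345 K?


P1V1/T1 = P2V2/T2
V2 = P1V1T2/(T1P2)
= 3.8×7.2×345/(320×1.8)
= 16.387 L

16.387 L


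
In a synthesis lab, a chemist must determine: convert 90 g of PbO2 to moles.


M(PbO2) = 239.2 g/mol
n = mass/M = 90/239.2 = 0.3763 mol

0.3763 mol


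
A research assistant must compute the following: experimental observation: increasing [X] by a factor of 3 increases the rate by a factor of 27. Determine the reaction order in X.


rate ∝ [X]^n
3^n = 27 → n = 3
Order in X: 3

3


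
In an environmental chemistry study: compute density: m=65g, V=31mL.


ρ = mass/volume
= 65/31
= 2.097 g/mL

2.097 g/mL


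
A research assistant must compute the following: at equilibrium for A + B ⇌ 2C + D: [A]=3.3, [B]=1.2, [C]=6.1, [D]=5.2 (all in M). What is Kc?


Kc = [C]^2[D]/([A][B])
= (6.1^2 × 5.2^1)/(3.3^1 × 1.2^1)
= 193.492/3.96
= 48.86

48.86


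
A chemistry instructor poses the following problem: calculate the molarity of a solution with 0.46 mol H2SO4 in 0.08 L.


M = n/V = 0.46/0.08 = 5.750 mol/L

5.750 M


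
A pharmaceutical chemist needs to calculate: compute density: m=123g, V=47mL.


ρ = mass/volume
= 123/47
= 2.617 g/mL

2.617 g/mL


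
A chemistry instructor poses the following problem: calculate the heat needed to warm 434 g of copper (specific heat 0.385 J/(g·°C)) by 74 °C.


q = mcΔT = 434 × 0.385 × 74
= 12364.66 J

12364.66 J


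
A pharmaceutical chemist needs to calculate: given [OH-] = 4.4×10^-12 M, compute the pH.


pOH = -log10([OH-]) = -log10(4.4×10^-12)
= 12 - log10(4.4) = 11.36
pH = 14 - pOH = 14 - 11.36 = 2.64

2.64


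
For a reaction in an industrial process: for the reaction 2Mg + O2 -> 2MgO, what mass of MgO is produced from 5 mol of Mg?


Mole ratio MgO:Mg = 2:2
n(MgO) = 5 × 2/2 = 5.000 mol
mass = 5.000 × 40.31 = 201.55 g

201.55 g


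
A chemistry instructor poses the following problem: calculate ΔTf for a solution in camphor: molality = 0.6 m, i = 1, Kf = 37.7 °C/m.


ΔTf = Kf × m × i
= 37.7 × 0.6 × 1
= 22.62 °C

22.62 °C


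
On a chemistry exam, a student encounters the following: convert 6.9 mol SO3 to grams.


M(SO3) = 80.07 g/mol
mass = n × M = 6.9 × 80.07 = 552.48 g

552.48 g


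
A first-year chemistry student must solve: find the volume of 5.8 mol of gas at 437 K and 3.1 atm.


PV = nRT  (R = 0.08206 L·atm/(mol·K))
V = nRT/P = 5.8×0.08206×437/3.1
= 67.093 L

67.093 L


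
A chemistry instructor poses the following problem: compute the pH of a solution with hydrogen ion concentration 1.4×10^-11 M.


pH = -log10([H+]) = -log10(1.4×10^-11)
= 11 - log10(1.4)
= 11 - 0.15
= 10.85

10.85


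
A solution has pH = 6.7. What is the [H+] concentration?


[H+] = 10^(-pH) = 10^(-6.7)
= 2.0×10^-7 M

2.0×10^-7 M


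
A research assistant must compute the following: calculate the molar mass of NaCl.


M(NaCl) = 1×22.99 + 1×35.45
= 22.99 + 35.45
= 58.44 g/mol

58.44 g/mol


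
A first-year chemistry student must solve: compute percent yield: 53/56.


% yield = actual/theoretical × 100
= 53/56 × 100
= 94.64%

94.64%


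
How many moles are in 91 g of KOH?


M(KOH) = 56.11 g/mol
n = mass/M = 91/56.11 = 1.6218 mol

1.6218 mol


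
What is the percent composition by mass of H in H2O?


M(H2O) = 2×1.008 + 1×16.0 = 18.016 g/mol
Mass of H = 2 × 1.008 = 2.016 g/mol
% H = 2.016/18.016 × 100 = 11.19%

11.19%


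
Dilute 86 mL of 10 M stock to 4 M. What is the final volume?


C1V1 = C2V2
10 × 86 = 4 × V2
V2 = 860/4 = 215.0 mL

215.0 mL


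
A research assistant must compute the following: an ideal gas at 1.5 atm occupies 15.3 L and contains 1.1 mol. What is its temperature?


PV = nRT  (R = 0.08206 L·atm/(mol·K))
T = PV/(nR) = 1.5×15.3/(1.1×0.08206)
= 22.95/0.090266
= 254.25 K

254.25 K


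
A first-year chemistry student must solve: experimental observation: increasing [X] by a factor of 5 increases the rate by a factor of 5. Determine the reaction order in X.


rate ∝ [X]^n
5^n = 5 → n = 1
Order in X: 1

1


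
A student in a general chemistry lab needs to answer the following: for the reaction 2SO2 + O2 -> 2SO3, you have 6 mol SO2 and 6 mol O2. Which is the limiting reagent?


Mole ratio available / coefficient:
  SO2: 6/2 = 3.000
  O2: 6/1 = 6.000
Smaller ratio is limiting.

SO2


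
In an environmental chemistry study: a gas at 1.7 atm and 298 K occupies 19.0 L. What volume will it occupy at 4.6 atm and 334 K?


P1V1/T1 = P2V2/T2
V2 = P1V1T2/(T1P2)
= 1.7×19.0×334/(298×4.6)
= 7.87 L

7.87 L


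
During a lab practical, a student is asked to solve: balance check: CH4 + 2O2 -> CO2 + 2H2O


Equation: CH4 + 2O2 -> CO2 + 2H2O
Check atoms: C: 1=1, H: 4=4, O: 4=4
Balanced

Yes, balanced


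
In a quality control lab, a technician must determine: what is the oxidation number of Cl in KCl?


halide: -1
Oxidation number: -1

-1


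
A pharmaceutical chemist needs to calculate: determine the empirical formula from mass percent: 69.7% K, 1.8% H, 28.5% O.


Assume 100 g sample. Moles of each element:
  K: 69.7/39.1 = 1.783 mol
  H: 1.8/1.008 = 1.786 mol
  O: 28.5/16.0 = 1.781 mol
Divide by smallest (1.781):
  K: 1.783/1.781 = 1.0
  H: 1.786/1.781 = 1.0
  O: 1.781/1.781 = 1.0
Empirical formula: KOH

KOH


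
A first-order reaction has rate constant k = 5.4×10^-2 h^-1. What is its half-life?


t½ = ln2/k = 0.693147/(5.4×10^-2 h^-1)
= 12.84 h

12.84 h


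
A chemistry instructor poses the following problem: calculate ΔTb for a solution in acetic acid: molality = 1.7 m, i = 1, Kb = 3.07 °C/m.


ΔTb = Kb × m × i
= 3.07 × 1.7 × 1
= 5.219 °C

5.219 °C


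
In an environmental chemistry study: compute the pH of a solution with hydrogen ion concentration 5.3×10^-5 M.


pH = -log10([H+]) = -log10(5.3×10^-5)
= 5 - log10(5.3)
= 5 - 0.72
= 4.28

4.28


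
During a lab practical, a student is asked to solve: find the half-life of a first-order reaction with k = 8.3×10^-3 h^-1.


t½ = ln2/k = 0.693147/(8.3×10^-3 h^-1)
= 83.51 h

83.51 h


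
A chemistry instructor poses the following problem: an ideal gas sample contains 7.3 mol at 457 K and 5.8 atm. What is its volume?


PV = nRT  (R = 0.08206 L·atm/(mol·K))
V = nRT/P = 7.3×0.08206×457/5.8
= 47.2 L

47.2 L


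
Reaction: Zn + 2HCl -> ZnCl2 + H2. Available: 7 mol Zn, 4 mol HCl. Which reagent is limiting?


Mole ratio available / coefficient:
  Zn: 7/1 = 7.000
  HCl: 4/2 = 2.000
Smaller ratio is limiting.

HCl


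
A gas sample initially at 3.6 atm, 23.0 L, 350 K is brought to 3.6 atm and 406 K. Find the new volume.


P1V1/T1 = P2V2/T2
V2 = P1V1T2/(T1P2)
= 3.6×23.0×406/(350×3.6)
= 26.68 L

26.68 L


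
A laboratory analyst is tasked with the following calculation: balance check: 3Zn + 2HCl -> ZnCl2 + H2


Equation: 3Zn + 2HCl -> ZnCl2 + H2
Check atoms: Cl: 2=2, H: 2=2, Zn: 3≠1
Not balanced

No, not balanced


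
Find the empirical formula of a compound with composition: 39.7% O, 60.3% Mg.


Assume 100 g sample. Moles of each element:
  O: 39.7/16.0 = 2.481 mol
  Mg: 60.3/24.31 = 2.48 mol
Divide by smallest (2.48):
  O: 2.481/2.48 = 1.0
  Mg: 2.48/2.48 = 1.0
Empirical formula: MgO

MgO


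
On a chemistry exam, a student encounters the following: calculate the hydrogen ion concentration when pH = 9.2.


[H+] = 10^(-pH) = 10^(-9.2)
= 6.31×10^-10 M

6.31×10^-10 M


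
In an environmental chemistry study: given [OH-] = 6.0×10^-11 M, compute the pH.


pOH = -log10([OH-]) = -log10(6.0×10^-11)
= 11 - log10(6.0) = 10.22
pH = 14 - pOH = 14 - 10.22 = 3.78

3.78


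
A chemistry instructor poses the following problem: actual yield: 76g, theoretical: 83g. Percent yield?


% yield = actual/theoretical × 100
= 76/83 × 100
= 91.57%

91.57%


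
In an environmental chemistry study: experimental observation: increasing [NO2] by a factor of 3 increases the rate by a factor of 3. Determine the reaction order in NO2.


rate ∝ [NO2]^n
3^n = 3 → n = 1
Order in NO2: 1

1


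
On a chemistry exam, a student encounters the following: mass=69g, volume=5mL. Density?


ρ = mass/volume
= 69/5
= 13.8 g/mL

13.8 g/mL


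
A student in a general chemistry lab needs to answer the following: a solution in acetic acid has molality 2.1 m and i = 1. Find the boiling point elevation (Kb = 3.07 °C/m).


ΔTb = Kb × m × i
= 3.07 × 2.1 × 1
= 6.447 °C

6.447 °C


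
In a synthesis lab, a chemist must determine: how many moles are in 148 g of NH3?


M(NH3) = 17.03 g/mol
n = mass/M = 148/17.03 = 8.6905 mol

8.6905 mol


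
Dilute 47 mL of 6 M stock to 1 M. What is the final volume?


C1V1 = C2V2
6 × 47 = 1 × V2
V2 = 282/1 = 282.0 mL

282.0 mL


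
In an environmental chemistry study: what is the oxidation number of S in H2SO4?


2(+1) + x + 4(-2) = 0, so x = +6
Oxidation number: +6

+6


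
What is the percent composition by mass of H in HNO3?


M(HNO3) = 1×1.008 + 1×14.01 + 3×16.0 = 63.018 g/mol
Mass of H = 1 × 1.008 = 1.008 g/mol
% H = 1.008/63.018 × 100 = 1.60%

1.60%


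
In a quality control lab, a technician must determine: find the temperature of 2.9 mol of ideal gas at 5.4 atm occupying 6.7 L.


PV = nRT  (R = 0.08206 L·atm/(mol·K))
T = PV/(nR) = 5.4×6.7/(2.9×0.08206)
= 36.18/0.237974
= 152.03 K

152.03 K


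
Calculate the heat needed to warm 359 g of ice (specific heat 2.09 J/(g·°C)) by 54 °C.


q = mcΔT = 359 × 2.09 × 54
= 40516.74 J

40516.74 J


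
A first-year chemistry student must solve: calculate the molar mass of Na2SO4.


M(Na2SO4) = 2×22.99 + 1×32.07 + 4×16.0
= 45.98 + 32.07 + 64.0
= 142.05 g/mol

142.05 g/mol


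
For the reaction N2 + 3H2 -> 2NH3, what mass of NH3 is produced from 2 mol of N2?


Mole ratio NH3:N2 = 2:1
n(NH3) = 2 × 2/1 = 4.000 mol
mass = 4.000 × 17.03 = 68.12 g

68.12 g


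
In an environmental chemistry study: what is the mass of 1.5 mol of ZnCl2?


M(ZnCl2) = 136.28 g/mol
mass = n × M = 1.5 × 136.28 = 204.42 g

204.42 g


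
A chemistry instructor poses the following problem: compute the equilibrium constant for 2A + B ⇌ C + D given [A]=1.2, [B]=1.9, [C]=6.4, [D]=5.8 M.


Kc = [C][D]/([A]^2[B])
= (6.4^1 × 5.8^1)/(1.2^2 × 1.9^1)
= 37.12/2.736
= 13.57

13.57


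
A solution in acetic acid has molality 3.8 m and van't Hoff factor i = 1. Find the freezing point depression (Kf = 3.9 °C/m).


ΔTf = Kf × m × i
= 3.9 × 3.8 × 1
= 14.82 °C

14.82 °C


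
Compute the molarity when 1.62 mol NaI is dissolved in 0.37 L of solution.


M = n/V = 1.62/0.37 = 4.378 mol/L

4.378 M


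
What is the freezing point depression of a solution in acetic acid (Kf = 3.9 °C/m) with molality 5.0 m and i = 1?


ΔTf = Kf × m × i
= 3.9 × 5.0 × 1
= 19.5 °C

19.5 °C


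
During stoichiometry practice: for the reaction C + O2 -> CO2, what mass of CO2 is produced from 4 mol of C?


Mole ratio CO2:C = 1:1
n(CO2) = 4 × 1/1 = 4.000 mol
mass = 4.000 × 44.01 = 176.04 g

176.04 g


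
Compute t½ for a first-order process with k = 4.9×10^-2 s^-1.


t½ = ln2/k = 0.693147/(4.9×10^-2 s^-1)
= 14.15 s

14.15 s


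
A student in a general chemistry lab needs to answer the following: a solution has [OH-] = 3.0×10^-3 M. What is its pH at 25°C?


pOH = -log10([OH-]) = -log10(3.0×10^-3)
= 3 - log10(3.0) = 2.52
pH = 14 - pOH = 14 - 2.52 = 11.48

11.48


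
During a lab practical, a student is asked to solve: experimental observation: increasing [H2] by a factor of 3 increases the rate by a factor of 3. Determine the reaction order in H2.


rate ∝ [H2]^n
3^n = 3 → n = 1
Order in H2: 1

1


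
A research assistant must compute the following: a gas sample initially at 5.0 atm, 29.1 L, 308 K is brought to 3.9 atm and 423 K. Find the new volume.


P1V1/T1 = P2V2/T2
V2 = P1V1T2/(T1P2)
= 5.0×29.1×423/(308×3.9)
= 51.238 L

51.238 L


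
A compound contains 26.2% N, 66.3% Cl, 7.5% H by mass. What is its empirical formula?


Assume 100 g sample. Moles of each element:
  N: 26.2/14.01 = 1.87 mol
  Cl: 66.3/35.45 = 1.87 mol
  H: 7.5/1.008 = 7.44 mol
Divide by smallest (1.87):
  N: 1.87/1.87 = 1.0
  Cl: 1.87/1.87 = 1.0
  H: 7.44/1.87 = 3.98
Empirical formula: NH4Cl

NH4Cl


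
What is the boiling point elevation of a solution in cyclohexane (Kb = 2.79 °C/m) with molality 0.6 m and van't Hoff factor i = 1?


ΔTb = Kb × m × i
= 2.79 × 0.6 × 1
= 1.674 °C

1.674 °C


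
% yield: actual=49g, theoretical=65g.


% yield = actual/theoretical × 100
= 49/65 × 100
= 75.38%

75.38%


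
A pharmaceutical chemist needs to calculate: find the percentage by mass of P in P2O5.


M(P2O5) = 2×30.97 + 5×16.0 = 141.94 g/mol
Mass of P = 2 × 30.97 = 61.94 g/mol
% P = 61.94/141.94 × 100 = 43.64%

43.64%


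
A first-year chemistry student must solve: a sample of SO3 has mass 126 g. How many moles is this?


M(SO3) = 80.07 g/mol
n = mass/M = 126/80.07 = 1.5736 mol

1.5736 mol


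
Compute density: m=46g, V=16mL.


ρ = mass/volume
= 46/16
= 2.875 g/mL

2.875 g/mL


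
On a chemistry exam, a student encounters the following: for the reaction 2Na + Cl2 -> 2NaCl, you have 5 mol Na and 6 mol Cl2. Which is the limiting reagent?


Mole ratio available / coefficient:
  Na: 5/2 = 2.500
  Cl2: 6/1 = 6.000
Smaller ratio is limiting.

Na


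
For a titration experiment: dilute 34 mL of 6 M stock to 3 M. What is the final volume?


C1V1 = C2V2
6 × 34 = 3 × V2
V2 = 204/3 = 68.0 mL

68.0 mL


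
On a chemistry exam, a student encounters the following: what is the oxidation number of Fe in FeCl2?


x + 2(-1) = 0, so x = +2
Oxidation number: +2

+2


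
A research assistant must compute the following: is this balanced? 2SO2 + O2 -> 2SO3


Equation: 2SO2 + O2 -> 2SO3
Check atoms: O: 6=6, S: 2=2
Balanced

Yes, balanced


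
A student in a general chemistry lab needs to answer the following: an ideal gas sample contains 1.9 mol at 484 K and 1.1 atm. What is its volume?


PV = nRT  (R = 0.08206 L·atm/(mol·K))
V = nRT/P = 1.9×0.08206×484/1.1
= 68.602 L

68.602 L


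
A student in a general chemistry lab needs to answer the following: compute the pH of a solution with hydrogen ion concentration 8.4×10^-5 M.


pH = -log10([H+]) = -log10(8.4×10^-5)
= 5 - log10(8.4)
= 5 - 0.92
= 4.08

4.08


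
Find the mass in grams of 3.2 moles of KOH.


M(KOH) = 56.11 g/mol
mass = n × M = 3.2 × 56.11 = 179.55 g

179.55 g


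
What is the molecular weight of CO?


M(CO) = 1×12.01 + 1×16.0
= 12.01 + 16.0
= 28.01 g/mol

28.01 g/mol


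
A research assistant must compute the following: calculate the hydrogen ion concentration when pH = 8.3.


[H+] = 10^(-pH) = 10^(-8.3)
= 5.01×10^-9 M

5.01×10^-9 M


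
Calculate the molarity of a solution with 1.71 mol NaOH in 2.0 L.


M = n/V = 1.71/2.0 = 0.855 mol/L

0.855 M


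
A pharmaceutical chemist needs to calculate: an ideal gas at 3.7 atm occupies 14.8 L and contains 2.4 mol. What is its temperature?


PV = nRT  (R = 0.08206 L·atm/(mol·K))
T = PV/(nR) = 3.7×14.8/(2.4×0.08206)
= 54.76/0.196944
= 278.05 K

278.05 K


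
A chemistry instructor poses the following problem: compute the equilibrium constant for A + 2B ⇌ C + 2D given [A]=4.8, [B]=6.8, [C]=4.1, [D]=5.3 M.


Kc = [C][D]^2/([A][B]^2)
= (4.1^1 × 5.3^2)/(4.8^1 × 6.8^2)
= 115.169/221.952
= 0.5189

0.5189


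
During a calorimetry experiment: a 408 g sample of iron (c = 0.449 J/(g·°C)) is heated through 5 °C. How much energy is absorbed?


q = mcΔT = 408 × 0.449 × 5
= 915.96 J

915.96 J


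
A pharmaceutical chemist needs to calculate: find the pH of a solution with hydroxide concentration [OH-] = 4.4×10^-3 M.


pOH = -log10([OH-]) = -log10(4.4×10^-3)
= 3 - log10(4.4) = 2.36
pH = 14 - pOH = 14 - 2.36 = 11.64

11.64


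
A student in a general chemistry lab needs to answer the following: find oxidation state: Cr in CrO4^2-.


x + 4(-2) = -2, so x = +6
Oxidation number: +6

+6


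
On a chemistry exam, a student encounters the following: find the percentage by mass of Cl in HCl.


M(HCl) = 1×1.008 + 1×35.45 = 36.458 g/mol
Mass of Cl = 1 × 35.45 = 35.45 g/mol
% Cl = 35.45/36.458 × 100 = 97.24%

97.24%


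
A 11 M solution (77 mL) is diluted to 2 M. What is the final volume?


C1V1 = C2V2
11 × 77 = 2 × V2
V2 = 847/2 = 423.5 mL

423.5 mL


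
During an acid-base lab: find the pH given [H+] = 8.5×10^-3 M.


pH = -log10([H+]) = -log10(8.5×10^-3)
= 3 - log10(8.5)
= 3 - 0.93
= 2.07

2.07


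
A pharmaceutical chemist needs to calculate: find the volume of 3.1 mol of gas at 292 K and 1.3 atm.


PV = nRT  (R = 0.08206 L·atm/(mol·K))
V = nRT/P = 3.1×0.08206×292/1.3
= 57.139 L

57.139 L


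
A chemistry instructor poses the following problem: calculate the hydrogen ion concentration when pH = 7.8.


[H+] = 10^(-pH) = 10^(-7.8)
= 1.58×10^-8 M

1.58×10^-8 M


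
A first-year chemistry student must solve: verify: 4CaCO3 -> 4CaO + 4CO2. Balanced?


Equation: 4CaCO3 -> 4CaO + 4CO2
Check atoms: C: 4=4, Ca: 4=4, O: 12=12
Balanced

Yes, balanced


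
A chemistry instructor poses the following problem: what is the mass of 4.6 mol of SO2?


M(SO2) = 64.07 g/mol
mass = n × M = 4.6 × 64.07 = 294.72 g

294.72 g


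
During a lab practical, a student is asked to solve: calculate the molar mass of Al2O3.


M(Al2O3) = 2×26.98 + 3×16.0
= 53.96 + 48.0
= 101.96 g/mol

101.96 g/mol


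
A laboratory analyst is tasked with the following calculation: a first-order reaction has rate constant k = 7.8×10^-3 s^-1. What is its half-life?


t½ = ln2/k = 0.693147/(7.8×10^-3 s^-1)
= 88.87 s

88.87 s


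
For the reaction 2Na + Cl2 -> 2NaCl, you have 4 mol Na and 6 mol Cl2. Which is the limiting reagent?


Mole ratio available / coefficient:
  Na: 4/2 = 2.000
  Cl2: 6/1 = 6.000
Smaller ratio is limiting.

Na


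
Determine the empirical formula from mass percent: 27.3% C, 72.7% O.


Assume 100 g sample. Moles of each element:
  C: 27.3/12.01 = 2.273 mol
  O: 72.7/16.0 = 4.544 mol
Divide by smallest (2.273):
  C: 2.273/2.273 = 1.0
  O: 4.544/2.273 = 2.0
Empirical formula: CO2

CO2


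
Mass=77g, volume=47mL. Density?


ρ = mass/volume
= 77/47
= 1.638 g/mL

1.638 g/mL


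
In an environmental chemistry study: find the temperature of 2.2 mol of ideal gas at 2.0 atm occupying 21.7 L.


PV = nRT  (R = 0.08206 L·atm/(mol·K))
T = PV/(nR) = 2.0×21.7/(2.2×0.08206)
= 43.40/0.180532
= 240.40 K

240.40 K


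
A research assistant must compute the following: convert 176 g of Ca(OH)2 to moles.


M(Ca(OH)2) = 74.1 g/mol
n = mass/M = 176/74.1 = 2.3752 mol

2.3752 mol


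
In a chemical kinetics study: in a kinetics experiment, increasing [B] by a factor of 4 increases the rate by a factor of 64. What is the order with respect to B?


rate ∝ [B]^n
4^n = 64 → n = 3
Order in B: 3

3


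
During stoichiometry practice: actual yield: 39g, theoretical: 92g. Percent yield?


% yield = actual/theoretical × 100
= 39/92 × 100
= 42.39%

42.39%


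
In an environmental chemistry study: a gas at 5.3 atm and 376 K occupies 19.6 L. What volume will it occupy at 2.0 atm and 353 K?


P1V1/T1 = P2V2/T2
V2 = P1V1T2/(T1P2)
= 5.3×19.6×353/(376×2.0)
= 48.763 L

48.763 L


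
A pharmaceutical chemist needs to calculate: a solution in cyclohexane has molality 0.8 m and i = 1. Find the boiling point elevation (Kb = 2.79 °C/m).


ΔTb = Kb × m × i
= 2.79 × 0.8 × 1
= 2.232 °C

2.232 °C


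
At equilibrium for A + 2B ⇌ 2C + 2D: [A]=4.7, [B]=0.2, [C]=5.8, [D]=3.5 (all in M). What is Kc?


Kc = [C]^2[D]^2/([A][B]^2)
= (5.8^2 × 3.5^2)/(4.7^1 × 0.2^2)
= 412.09/0.188
= 2192

2192


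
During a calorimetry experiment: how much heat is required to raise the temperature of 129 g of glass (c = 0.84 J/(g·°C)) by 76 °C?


q = mcΔT = 129 × 0.84 × 76
= 8235.36 J

8235.36 J


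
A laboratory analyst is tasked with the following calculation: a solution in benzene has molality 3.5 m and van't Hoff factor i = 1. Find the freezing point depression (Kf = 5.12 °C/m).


ΔTf = Kf × m × i
= 5.12 × 3.5 × 1
= 17.92 °C

17.92 °C


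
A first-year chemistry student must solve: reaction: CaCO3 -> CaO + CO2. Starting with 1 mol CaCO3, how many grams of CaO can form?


Mole ratio CaO:CaCO3 = 1:1
n(CaO) = 1 × 1/1 = 1.000 mol
mass = 1.000 × 56.08 = 56.08 g

56.08 g


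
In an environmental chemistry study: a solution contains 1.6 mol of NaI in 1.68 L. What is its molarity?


M = n/V = 1.6/1.68 = 0.952 mol/L

0.952 M


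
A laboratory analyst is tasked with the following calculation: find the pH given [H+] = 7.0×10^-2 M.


pH = -log10([H+]) = -log10(7.0×10^-2)
= 2 - log10(7.0)
= 2 - 0.85
= 1.15

1.15


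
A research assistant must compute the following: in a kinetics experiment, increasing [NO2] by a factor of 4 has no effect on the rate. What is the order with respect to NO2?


rate ∝ [NO2]^n
rate ∝ [NO2]^0
Order in NO2: 0

0


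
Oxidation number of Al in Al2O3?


Al is +3
Oxidation number: +3

+3


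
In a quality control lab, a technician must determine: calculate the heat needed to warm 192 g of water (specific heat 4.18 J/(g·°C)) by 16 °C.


q = mcΔT = 192 × 4.18 × 16
= 12840.96 J

12840.96 J


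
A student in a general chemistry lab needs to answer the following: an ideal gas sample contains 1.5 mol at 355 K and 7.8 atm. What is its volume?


PV = nRT  (R = 0.08206 L·atm/(mol·K))
V = nRT/P = 1.5×0.08206×355/7.8
= 5.602 L

5.602 L


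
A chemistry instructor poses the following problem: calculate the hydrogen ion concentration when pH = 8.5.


[H+] = 10^(-pH) = 10^(-8.5)
= 3.16×10^-9 M

3.16×10^-9 M


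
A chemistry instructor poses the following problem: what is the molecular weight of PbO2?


M(PbO2) = 1×207.2 + 2×16.0
= 207.2 + 32.0
= 239.2 g/mol

239.2 g/mol


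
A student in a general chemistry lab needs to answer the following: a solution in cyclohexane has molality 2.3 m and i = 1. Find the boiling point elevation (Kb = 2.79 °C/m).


ΔTb = Kb × m × i
= 2.79 × 2.3 × 1
= 6.417 °C

6.417 °C


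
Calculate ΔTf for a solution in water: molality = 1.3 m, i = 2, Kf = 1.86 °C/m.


ΔTf = Kf × m × i
= 1.86 × 1.3 × 2
= 4.836 °C

4.836 °C


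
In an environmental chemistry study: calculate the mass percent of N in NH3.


M(NH3) = 1×14.01 + 3×1.008 = 17.034 g/mol
Mass of N = 1 × 14.01 = 14.01 g/mol
% N = 14.01/17.034 × 100 = 82.25%

82.25%


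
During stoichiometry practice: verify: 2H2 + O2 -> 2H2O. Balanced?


Equation: 2H2 + O2 -> 2H2O
Check atoms: H: 4=4, O: 2=2
Balanced

Yes, balanced


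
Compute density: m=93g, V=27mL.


ρ = mass/volume
= 93/27
= 3.444 g/mL

3.444 g/mL


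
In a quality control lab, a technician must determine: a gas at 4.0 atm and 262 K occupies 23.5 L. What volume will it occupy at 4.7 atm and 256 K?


P1V1/T1 = P2V2/T2
V2 = P1V1T2/(T1P2)
= 4.0×23.5×256/(262×4.7)
= 19.542 L

19.542 L


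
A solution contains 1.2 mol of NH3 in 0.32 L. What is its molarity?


M = n/V = 1.2/0.32 = 3.750 mol/L

3.750 M


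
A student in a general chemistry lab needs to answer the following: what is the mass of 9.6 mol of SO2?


M(SO2) = 64.07 g/mol
mass = n × M = 9.6 × 64.07 = 615.07 g

615.07 g


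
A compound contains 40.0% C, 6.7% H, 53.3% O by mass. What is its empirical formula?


Assume 100 g sample. Moles of each element:
  C: 40.0/12.01 = 3.331 mol
  H: 6.7/1.008 = 6.647 mol
  O: 53.3/16.0 = 3.331 mol
Divide by smallest (3.331):
  C: 3.331/3.331 = 1.0
  H: 6.647/3.331 = 2.0
  O: 3.331/3.331 = 1.0
Empirical formula: CH2O

CH2O


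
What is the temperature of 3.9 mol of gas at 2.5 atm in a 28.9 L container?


PV = nRT  (R = 0.08206 L·atm/(mol·K))
T = PV/(nR) = 2.5×28.9/(3.9×0.08206)
= 72.25/0.320034
= 225.76 K

225.76 K


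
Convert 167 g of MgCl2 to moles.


M(MgCl2) = 95.21 g/mol
n = mass/M = 167/95.21 = 1.754 mol

1.754 mol


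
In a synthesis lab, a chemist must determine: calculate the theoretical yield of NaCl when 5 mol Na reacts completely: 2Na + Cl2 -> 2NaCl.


Mole ratio NaCl:Na = 2:2
n(NaCl) = 5 × 2/2 = 5.000 mol
mass = 5.000 × 58.44 = 292.2 g

292.2 g


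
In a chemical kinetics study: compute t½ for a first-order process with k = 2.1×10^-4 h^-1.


t½ = ln2/k = 0.693147/(2.1×10^-4 h^-1)
= 3301 h

3301 h


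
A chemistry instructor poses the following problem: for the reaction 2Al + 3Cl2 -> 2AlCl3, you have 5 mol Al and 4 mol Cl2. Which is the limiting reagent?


Mole ratio available / coefficient:
  Al: 5/2 = 2.500
  Cl2: 4/3 = 1.333
Smaller ratio is limiting.

Cl2


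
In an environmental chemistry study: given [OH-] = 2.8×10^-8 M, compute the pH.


pOH = -log10([OH-]) = -log10(2.8×10^-8)
= 8 - log10(2.8) = 7.55
pH = 14 - pOH = 14 - 7.55 = 6.45

6.45


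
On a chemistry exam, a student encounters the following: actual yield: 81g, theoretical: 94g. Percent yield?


% yield = actual/theoretical × 100
= 81/94 × 100
= 86.17%

86.17%


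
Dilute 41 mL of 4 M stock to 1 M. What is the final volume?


C1V1 = C2V2
4 × 41 = 1 × V2
V2 = 164/1 = 164.0 mL

164.0 mL


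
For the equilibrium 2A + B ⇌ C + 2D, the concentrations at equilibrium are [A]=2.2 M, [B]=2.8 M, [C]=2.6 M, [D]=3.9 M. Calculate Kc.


Kc = [C][D]^2/([A]^2[B])
= (2.6^1 × 3.9^2)/(2.2^2 × 2.8^1)
= 39.546/13.552
= 2.918

2.918


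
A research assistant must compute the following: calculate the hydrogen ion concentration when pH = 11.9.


[H+] = 10^(-pH) = 10^(-11.9)
= 1.26×10^-12 M

1.26×10^-12 M


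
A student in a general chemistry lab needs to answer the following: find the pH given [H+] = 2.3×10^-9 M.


pH = -log10([H+]) = -log10(2.3×10^-9)
= 9 - log10(2.3)
= 9 - 0.36
= 8.64

8.64


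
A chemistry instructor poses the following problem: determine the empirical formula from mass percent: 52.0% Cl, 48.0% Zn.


Assume 100 g sample. Moles of each element:
  Cl: 52.0/35.45 = 1.467 mol
  Zn: 48.0/65.38 = 0.734 mol
Divide by smallest (0.734):
  Cl: 1.467/0.734 = 2.0
  Zn: 0.734/0.734 = 1.0
Empirical formula: ZnCl2

ZnCl2


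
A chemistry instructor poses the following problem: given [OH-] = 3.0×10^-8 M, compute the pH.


pOH = -log10([OH-]) = -log10(3.0×10^-8)
= 8 - log10(3.0) = 7.52
pH = 14 - pOH = 14 - 7.52 = 6.48

6.48
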